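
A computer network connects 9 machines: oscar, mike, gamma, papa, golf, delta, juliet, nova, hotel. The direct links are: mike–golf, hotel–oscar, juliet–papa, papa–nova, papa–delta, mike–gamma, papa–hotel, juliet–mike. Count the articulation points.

4

Removing mike increases the component count from 1 to 3, so mike is a cut vertex.
Removing papa increases the component count from 1 to 4, so papa is a cut vertex.
Removing hotel increases the component count from 1 to 2, so hotel is a cut vertex.
Likewise juliet is a cut vertex.
By contrast removing golf leaves 1 component; it is not a cut vertex. No other vertex is a cut vertex either.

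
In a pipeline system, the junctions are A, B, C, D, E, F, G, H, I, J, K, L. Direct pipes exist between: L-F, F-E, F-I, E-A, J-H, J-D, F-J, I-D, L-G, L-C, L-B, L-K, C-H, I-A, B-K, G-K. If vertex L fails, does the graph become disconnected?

Deleting L raises the number of components from 1 to 2, so L is a cut vertex.

Yes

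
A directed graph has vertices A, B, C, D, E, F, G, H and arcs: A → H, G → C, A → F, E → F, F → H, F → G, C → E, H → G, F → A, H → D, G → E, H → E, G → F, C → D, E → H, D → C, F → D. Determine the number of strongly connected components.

{A, C, D, E, F, G, H} are all mutually reachable — one SCC of size 7.
{B} is an SCC by itself.
That gives 2 strongly connected components.

2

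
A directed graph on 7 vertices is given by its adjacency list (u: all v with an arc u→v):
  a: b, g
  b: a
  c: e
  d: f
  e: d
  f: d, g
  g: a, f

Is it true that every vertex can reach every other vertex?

There is no directed path from d to e, so the graph is not strongly connected.

No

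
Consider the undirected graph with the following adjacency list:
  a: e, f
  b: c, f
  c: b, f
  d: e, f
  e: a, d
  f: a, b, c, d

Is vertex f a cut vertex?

Deleting f raises the number of components from 1 to 2, so f is a cut vertex.

Yes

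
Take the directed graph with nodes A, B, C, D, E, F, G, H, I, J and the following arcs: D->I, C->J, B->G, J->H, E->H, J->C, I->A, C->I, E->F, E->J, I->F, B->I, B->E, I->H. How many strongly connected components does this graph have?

{C, J} are all mutually reachable — one SCC of size 2.
{E} is an SCC by itself.
{B} is an SCC by itself.
{D} is an SCC by itself.
{A} is an SCC by itself.
(and 4 more singleton SCCs)
That gives 9 strongly connected components.

9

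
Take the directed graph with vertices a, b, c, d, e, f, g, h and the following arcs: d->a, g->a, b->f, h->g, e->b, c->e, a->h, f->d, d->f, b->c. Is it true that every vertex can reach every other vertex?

There is no directed path from h to b, so the graph is not strongly connected.

No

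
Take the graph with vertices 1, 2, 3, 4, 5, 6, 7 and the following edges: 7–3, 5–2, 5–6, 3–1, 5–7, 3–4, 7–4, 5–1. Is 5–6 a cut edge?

Removing 5–6 leaves no path between 5 and 6: the component count goes from 1 to 2. So it is a bridge.

Yes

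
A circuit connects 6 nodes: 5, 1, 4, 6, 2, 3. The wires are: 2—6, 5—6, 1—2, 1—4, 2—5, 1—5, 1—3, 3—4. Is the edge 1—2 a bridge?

No

After removing 1—2, the path 1-5-2 still connects them, so the edge is not a bridge.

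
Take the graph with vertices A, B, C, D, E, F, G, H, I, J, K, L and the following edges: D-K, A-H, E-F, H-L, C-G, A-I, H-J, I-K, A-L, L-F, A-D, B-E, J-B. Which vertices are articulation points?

A

Removing A increases the component count from 2 to 3, so A is a cut vertex.
By contrast removing I leaves 2 components; it is not a cut vertex. No other vertex is a cut vertex either.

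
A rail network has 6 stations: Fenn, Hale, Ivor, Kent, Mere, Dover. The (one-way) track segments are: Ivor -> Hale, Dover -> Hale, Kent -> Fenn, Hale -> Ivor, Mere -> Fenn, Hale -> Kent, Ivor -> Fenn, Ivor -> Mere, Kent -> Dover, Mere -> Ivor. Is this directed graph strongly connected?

There is no directed path from Fenn to Ivor, so the graph is not strongly connected.

No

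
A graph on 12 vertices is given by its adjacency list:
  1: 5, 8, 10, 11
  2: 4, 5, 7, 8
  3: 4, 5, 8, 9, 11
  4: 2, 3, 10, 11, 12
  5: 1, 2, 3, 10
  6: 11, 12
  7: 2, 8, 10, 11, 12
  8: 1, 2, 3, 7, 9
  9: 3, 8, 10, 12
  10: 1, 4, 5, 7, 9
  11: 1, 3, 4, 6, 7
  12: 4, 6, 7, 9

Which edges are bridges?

none

The edges on the cycle 8-1-10-7-8 are not bridges since each lies on that cycle.
Every edge lies on some cycle, so there are no bridges.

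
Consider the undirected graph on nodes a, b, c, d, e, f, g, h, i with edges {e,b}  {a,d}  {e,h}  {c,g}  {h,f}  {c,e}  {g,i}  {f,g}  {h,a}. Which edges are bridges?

a-d, a-h, b-e, g-i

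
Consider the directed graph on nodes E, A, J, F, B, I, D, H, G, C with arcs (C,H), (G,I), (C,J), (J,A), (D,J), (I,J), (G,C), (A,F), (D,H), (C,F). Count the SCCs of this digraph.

10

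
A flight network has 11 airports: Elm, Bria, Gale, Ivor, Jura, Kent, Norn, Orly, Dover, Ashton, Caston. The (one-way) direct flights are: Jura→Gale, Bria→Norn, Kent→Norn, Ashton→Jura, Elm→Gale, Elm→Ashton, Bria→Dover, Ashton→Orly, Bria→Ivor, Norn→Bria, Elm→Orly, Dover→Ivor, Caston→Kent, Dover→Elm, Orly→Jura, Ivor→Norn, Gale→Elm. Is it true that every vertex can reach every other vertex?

No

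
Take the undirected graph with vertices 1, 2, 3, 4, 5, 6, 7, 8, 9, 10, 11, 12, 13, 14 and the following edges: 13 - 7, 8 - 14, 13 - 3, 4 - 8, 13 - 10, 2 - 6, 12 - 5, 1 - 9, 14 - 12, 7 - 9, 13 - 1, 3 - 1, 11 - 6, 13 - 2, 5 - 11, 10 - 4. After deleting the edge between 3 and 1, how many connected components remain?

1

3 and 1 are still connected via 3-13-1, so the component count stays at 1.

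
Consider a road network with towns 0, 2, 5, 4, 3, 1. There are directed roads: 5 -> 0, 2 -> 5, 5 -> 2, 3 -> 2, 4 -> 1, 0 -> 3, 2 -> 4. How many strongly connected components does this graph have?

3

{0, 2, 3, 5} are all mutually reachable — one SCC of size 4.
{1} is an SCC by itself.
{4} is an SCC by itself.
That gives 3 strongly connected components.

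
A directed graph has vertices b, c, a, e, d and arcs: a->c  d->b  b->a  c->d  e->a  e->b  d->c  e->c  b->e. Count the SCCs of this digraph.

{a, b, c, d, e} are all mutually reachable — one SCC of size 5.
That gives 1 strongly connected component.

1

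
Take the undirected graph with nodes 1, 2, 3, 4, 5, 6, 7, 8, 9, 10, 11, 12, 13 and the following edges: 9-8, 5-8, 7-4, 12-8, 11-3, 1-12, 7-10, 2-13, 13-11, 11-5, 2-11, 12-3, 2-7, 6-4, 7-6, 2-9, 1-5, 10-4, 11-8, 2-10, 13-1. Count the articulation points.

1

Removing 2 increases the component count from 1 to 2, so 2 is a cut vertex.
By contrast removing 7 leaves 1 component; it is not a cut vertex. No other vertex is a cut vertex either.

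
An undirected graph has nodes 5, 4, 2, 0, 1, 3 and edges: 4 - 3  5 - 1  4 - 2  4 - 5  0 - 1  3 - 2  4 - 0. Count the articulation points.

1

Removing 4 increases the component count from 1 to 2, so 4 is a cut vertex.
By contrast removing 2 leaves 1 component; it is not a cut vertex. No other vertex is a cut vertex either.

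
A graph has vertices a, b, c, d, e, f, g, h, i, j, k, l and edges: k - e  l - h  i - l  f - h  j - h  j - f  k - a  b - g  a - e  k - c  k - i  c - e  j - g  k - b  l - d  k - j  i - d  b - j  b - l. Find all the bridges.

The edges on the cycle k-a-e-k are not bridges since each lies on that cycle.
Every edge lies on some cycle, so there are no bridges.

none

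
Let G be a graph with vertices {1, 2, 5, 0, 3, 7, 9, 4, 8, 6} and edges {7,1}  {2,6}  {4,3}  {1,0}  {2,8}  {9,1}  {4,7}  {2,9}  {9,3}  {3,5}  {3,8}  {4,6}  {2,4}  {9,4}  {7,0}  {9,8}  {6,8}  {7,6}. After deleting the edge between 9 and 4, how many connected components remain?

1

9 and 4 are still connected via 9-2-4, so the component count stays at 1.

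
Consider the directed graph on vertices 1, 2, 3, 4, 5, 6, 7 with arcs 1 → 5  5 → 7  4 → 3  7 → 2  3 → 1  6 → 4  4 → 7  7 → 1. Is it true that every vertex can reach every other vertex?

No

There is no directed path from 1 to 3, so the graph is not strongly connected.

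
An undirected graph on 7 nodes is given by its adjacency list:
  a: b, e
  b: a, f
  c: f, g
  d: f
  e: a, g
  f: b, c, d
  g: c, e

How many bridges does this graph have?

1

The edges on the cycle g-c-f-b-a-e-g are not bridges since each lies on that cycle.
But removing f-d disconnects f from d — this is a bridge.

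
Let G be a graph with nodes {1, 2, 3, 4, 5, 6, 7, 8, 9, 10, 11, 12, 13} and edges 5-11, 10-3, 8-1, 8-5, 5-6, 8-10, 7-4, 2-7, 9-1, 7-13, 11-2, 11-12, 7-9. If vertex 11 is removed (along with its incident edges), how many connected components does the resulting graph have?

2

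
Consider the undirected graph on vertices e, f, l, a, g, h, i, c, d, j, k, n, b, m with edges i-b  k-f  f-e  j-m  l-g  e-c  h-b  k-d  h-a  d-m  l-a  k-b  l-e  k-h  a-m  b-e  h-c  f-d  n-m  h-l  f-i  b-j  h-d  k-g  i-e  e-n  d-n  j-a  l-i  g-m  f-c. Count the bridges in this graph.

0

The edges on the cycle l-g-m-a-l are not bridges since each lies on that cycle.
Every edge lies on some cycle, so there are no bridges.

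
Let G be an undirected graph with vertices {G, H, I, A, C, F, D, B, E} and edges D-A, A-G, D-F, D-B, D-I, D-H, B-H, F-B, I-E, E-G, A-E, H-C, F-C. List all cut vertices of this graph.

Removing D increases the component count from 1 to 2, so D is a cut vertex.
By contrast removing C leaves 1 component; it is not a cut vertex. No other vertex is a cut vertex either.

D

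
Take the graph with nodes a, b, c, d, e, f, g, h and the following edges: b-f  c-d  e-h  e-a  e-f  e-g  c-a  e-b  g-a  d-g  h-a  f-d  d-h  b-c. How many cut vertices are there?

0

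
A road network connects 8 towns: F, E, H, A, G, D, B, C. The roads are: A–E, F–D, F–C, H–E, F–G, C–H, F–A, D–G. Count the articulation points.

Removing F increases the component count from 2 to 3, so F is a cut vertex.
By contrast removing C leaves 2 components; it is not a cut vertex. No other vertex is a cut vertex either.

1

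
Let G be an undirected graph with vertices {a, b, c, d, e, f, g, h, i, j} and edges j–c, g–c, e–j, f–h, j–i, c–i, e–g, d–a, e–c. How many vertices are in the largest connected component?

5

b is isolated — a component by itself.
Starting from f we can reach f, h. That is one component of size 2.
Starting from a we can reach a, d. That is one component of size 2.
Starting from c we can reach c, e, g, i, j. That is one component of size 5.
The largest has 5 vertices.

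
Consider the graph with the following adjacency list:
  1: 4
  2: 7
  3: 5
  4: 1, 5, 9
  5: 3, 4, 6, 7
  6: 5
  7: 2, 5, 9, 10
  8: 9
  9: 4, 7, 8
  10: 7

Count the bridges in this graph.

The edges on the cycle 9-4-5-7-9 are not bridges since each lies on that cycle.
But removing 4-1 disconnects 4 from 1; removing 10-7 disconnects 10 from 7; removing 5-6 disconnects 5 from 6; removing 9-8 disconnects 9 from 8 — these are bridges.
In total 6 edges are bridges.

6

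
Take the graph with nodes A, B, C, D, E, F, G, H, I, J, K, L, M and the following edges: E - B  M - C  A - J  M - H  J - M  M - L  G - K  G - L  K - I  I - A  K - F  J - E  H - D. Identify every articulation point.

Removing E increases the component count from 1 to 2, so E is a cut vertex.
Removing H increases the component count from 1 to 2, so H is a cut vertex.
Removing J increases the component count from 1 to 2, so J is a cut vertex.
Likewise K, M are cut vertices.
By contrast removing F leaves 1 component; it is not a cut vertex. No other vertex is a cut vertex either.

E, H, J, K, M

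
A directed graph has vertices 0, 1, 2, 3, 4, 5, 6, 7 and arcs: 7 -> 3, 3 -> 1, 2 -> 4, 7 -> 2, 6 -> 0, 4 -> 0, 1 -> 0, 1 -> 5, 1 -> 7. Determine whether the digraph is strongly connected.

No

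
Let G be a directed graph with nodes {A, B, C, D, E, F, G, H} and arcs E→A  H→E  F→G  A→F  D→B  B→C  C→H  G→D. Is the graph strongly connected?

Yes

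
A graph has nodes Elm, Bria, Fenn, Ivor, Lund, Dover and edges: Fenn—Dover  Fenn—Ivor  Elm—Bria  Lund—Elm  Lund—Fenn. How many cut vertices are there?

Removing Elm increases the component count from 1 to 2, so Elm is a cut vertex.
Removing Fenn increases the component count from 1 to 3, so Fenn is a cut vertex.
Removing Lund increases the component count from 1 to 2, so Lund is a cut vertex.
By contrast removing Bria leaves 1 component; it is not a cut vertex. No other vertex is a cut vertex either.

3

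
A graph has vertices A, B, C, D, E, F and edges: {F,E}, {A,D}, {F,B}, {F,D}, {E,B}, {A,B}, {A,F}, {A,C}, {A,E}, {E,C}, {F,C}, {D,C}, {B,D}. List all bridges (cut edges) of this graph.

The edges on the cycle F-E-B-F are not bridges since each lies on that cycle.
Every edge lies on some cycle, so there are no bridges.

none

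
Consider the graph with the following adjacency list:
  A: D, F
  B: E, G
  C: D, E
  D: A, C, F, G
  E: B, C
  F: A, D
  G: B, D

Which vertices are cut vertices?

Removing D increases the component count from 1 to 2, so D is a cut vertex.
By contrast removing E leaves 1 component; it is not a cut vertex. No other vertex is a cut vertex either.

D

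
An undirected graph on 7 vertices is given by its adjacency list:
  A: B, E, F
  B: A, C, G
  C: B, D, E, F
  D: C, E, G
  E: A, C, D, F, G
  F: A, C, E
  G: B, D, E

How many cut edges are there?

0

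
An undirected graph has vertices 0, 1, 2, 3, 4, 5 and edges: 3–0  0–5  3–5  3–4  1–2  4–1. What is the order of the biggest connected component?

Starting from 0 we can reach 0, 1, 2, 3, 4, 5. That is one component of size 6.
The largest has 6 vertices.

6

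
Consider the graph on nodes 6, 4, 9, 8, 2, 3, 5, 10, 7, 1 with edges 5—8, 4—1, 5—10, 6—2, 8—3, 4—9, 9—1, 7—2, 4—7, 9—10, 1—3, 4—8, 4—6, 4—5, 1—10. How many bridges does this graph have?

0

The edges on the cycle 4-5-8-4 are not bridges since each lies on that cycle.
Every edge lies on some cycle, so there are no bridges.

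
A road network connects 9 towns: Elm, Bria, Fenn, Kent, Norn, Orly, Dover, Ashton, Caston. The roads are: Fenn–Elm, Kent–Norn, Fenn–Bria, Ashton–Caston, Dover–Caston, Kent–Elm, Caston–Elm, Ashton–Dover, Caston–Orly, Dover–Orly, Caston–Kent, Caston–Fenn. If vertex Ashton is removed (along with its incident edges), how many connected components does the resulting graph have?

1

With Ashton gone, the remaining components are: {Elm, Bria, Fenn, Kent, Norn, Orly, Dover, Caston}.
That is 1 component.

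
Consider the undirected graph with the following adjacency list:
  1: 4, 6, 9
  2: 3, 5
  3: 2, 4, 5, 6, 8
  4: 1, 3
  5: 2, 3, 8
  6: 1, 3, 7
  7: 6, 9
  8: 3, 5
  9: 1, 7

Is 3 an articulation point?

Deleting 3 raises the number of components from 1 to 2, so 3 is a cut vertex.

Yes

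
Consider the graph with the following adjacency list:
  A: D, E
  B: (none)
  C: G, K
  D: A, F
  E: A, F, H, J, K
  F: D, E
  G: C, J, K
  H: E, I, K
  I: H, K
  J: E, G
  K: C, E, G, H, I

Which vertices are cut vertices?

E

Removing E increases the component count from 2 to 3, so E is a cut vertex.
By contrast removing H leaves 2 components; it is not a cut vertex. No other vertex is a cut vertex either.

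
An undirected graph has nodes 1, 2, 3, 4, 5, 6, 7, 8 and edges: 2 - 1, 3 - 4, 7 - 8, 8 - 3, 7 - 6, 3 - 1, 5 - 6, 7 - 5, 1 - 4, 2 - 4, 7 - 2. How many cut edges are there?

The edges on the cycle 7-5-6-7 are not bridges since each lies on that cycle.
Every edge lies on some cycle, so there are no bridges.

0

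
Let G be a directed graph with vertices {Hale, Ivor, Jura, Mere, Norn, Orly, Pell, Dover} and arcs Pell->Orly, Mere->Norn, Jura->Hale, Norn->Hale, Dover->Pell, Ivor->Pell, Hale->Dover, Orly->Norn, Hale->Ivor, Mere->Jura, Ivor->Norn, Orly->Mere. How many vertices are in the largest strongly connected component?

{Hale, Ivor, Jura, Mere, Norn, Orly, Pell, Dover} are all mutually reachable — one SCC of size 8.
The largest has 8 vertices.

8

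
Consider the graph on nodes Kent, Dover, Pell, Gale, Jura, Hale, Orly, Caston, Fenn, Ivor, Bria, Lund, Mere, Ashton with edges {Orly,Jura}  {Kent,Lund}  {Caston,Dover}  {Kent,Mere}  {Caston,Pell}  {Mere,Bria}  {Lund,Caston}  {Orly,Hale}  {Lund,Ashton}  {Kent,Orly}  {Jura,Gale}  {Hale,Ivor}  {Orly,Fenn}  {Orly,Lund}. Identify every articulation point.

Removing Hale increases the component count from 1 to 2, so Hale is a cut vertex.
Removing Jura increases the component count from 1 to 2, so Jura is a cut vertex.
Removing Kent increases the component count from 1 to 2, so Kent is a cut vertex.
Likewise Lund, Mere, Orly, Caston are cut vertices.
By contrast removing Dover leaves 1 component; it is not a cut vertex. No other vertex is a cut vertex either.

Hale, Jura, Kent, Lund, Mere, Orly, Caston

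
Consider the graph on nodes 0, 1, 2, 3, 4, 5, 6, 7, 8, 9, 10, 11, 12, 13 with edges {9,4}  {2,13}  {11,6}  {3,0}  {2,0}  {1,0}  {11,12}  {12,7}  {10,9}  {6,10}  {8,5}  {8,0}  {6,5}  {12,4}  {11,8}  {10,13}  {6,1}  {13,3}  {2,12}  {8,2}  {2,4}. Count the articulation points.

Removing 12 increases the component count from 1 to 2, so 12 is a cut vertex.
By contrast removing 10 leaves 1 component; it is not a cut vertex. No other vertex is a cut vertex either.

1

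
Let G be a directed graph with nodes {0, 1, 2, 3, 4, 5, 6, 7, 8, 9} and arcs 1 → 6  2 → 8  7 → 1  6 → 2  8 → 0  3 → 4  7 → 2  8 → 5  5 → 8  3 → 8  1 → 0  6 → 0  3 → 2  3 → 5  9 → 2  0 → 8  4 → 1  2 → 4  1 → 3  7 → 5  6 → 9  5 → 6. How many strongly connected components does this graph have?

{0, 1, 2, 3, 4, 5, 6, 8, 9} are all mutually reachable — one SCC of size 9.
{7} is an SCC by itself.
That gives 2 strongly connected components.

2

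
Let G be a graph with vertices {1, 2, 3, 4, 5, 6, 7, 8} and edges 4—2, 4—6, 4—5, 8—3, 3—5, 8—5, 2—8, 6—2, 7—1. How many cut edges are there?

The edges on the cycle 4-6-2-8-3-5-4 are not bridges since each lies on that cycle.
But removing 7—1 disconnects 7 from 1 — this is a bridge.

1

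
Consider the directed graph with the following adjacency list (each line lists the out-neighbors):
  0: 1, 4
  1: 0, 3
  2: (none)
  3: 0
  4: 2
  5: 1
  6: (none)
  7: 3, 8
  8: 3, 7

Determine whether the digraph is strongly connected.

No

There is no directed path from 6 to 2, so the graph is not strongly connected.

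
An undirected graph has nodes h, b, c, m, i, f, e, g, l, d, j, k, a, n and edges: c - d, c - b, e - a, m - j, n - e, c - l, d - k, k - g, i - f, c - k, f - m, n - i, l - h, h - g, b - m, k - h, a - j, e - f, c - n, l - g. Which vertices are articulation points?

c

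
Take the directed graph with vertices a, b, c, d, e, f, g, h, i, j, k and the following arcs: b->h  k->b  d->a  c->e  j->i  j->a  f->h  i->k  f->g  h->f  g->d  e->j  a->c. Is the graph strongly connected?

Yes

From g we can reach every vertex (a, b, c, d, e, f, g, h, i, j, k), and every vertex can reach g (a, b, c, d, e, f, g, h, i, j, k). So the whole graph is one strongly connected component.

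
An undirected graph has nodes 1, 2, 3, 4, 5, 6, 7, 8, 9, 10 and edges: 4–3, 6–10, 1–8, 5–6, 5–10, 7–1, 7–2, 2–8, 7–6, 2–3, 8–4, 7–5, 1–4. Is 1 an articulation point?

Deleting 1 leaves 2 components (was 2), so 1 is not a cut vertex.

No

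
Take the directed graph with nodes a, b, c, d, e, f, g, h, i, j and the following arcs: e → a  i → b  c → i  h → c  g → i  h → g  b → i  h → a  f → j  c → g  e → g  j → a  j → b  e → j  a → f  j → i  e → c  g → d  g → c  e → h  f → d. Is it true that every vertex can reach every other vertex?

There is no directed path from b to g, so the graph is not strongly connected.

No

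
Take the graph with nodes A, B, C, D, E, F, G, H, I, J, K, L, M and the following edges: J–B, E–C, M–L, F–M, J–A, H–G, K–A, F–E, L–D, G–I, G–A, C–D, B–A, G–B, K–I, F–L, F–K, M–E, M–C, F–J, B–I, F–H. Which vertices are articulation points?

Removing F increases the component count from 1 to 2, so F is a cut vertex.
By contrast removing I leaves 1 component; it is not a cut vertex. No other vertex is a cut vertex either.

F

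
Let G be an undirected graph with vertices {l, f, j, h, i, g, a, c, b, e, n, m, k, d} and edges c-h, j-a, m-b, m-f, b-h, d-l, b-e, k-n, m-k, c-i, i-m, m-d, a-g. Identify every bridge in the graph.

a-g, a-j, b-e, d-l, d-m, f-m, k-m, k-n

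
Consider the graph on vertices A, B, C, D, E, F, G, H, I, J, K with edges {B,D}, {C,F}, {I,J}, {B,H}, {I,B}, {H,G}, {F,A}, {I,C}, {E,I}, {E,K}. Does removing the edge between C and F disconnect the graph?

Removing C - F leaves no path between C and F: the component count goes from 1 to 2. So it is a bridge.

Yes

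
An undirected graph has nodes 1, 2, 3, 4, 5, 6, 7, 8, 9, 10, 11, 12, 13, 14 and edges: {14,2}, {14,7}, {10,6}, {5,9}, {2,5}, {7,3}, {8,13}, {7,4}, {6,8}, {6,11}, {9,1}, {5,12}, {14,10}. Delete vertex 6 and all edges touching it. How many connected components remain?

With 6 gone, the remaining components are: {11}; {8, 13}; {1, 2, 3, 4, 5, 7, 9, 10, 12, 14}.
That is 3 components.

3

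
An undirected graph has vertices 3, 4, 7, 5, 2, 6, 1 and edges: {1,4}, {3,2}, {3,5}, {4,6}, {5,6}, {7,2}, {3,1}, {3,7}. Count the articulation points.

1

Removing 3 increases the component count from 1 to 2, so 3 is a cut vertex.
By contrast removing 7 leaves 1 component; it is not a cut vertex. No other vertex is a cut vertex either.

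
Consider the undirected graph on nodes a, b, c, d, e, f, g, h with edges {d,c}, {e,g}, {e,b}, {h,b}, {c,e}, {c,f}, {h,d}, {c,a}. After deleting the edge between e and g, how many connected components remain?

2

Before removal there is 1 component.
e - g is a bridge — removing it separates e's side from g's side.
After removal: 2 components.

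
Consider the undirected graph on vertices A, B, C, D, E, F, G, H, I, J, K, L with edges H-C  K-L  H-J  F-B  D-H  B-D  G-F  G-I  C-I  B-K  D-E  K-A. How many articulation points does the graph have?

4

Removing B increases the component count from 1 to 2, so B is a cut vertex.
Removing D increases the component count from 1 to 2, so D is a cut vertex.
Removing H increases the component count from 1 to 2, so H is a cut vertex.
Likewise K is a cut vertex.
By contrast removing L leaves 1 component; it is not a cut vertex. No other vertex is a cut vertex either.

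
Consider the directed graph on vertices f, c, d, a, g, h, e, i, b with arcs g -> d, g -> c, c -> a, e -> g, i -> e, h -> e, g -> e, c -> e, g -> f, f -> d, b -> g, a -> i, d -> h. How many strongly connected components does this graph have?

{a, c, d, e, f, g, h, i} are all mutually reachable — one SCC of size 8.
{b} is an SCC by itself.
That gives 2 strongly connected components.

2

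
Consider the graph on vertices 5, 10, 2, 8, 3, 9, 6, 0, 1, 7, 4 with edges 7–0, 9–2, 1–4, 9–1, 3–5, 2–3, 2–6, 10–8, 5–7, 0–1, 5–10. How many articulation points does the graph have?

Removing 1 increases the component count from 1 to 2, so 1 is a cut vertex.
Removing 2 increases the component count from 1 to 2, so 2 is a cut vertex.
Removing 5 increases the component count from 1 to 2, so 5 is a cut vertex.
Likewise 10 is a cut vertex.
By contrast removing 9 leaves 1 component; it is not a cut vertex. No other vertex is a cut vertex either.

4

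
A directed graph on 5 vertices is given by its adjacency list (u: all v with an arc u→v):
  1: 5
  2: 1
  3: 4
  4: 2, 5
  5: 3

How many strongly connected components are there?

{1, 2, 3, 4, 5} are all mutually reachable — one SCC of size 5.
That gives 1 strongly connected component.

1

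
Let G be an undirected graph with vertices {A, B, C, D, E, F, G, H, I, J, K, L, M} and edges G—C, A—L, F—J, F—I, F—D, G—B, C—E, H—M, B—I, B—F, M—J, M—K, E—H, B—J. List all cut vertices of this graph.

F, M

Removing F increases the component count from 2 to 3, so F is a cut vertex.
Removing M increases the component count from 2 to 3, so M is a cut vertex.
By contrast removing K leaves 2 components; it is not a cut vertex. No other vertex is a cut vertex either.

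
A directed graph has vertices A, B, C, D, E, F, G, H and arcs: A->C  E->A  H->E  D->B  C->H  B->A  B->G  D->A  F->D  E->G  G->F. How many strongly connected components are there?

{A, B, C, D, E, F, G, H} are all mutually reachable — one SCC of size 8.
That gives 1 strongly connected component.

1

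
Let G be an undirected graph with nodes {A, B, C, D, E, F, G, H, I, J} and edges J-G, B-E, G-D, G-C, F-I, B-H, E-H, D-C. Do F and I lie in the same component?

Yes

From F we can reach F, I, which includes I.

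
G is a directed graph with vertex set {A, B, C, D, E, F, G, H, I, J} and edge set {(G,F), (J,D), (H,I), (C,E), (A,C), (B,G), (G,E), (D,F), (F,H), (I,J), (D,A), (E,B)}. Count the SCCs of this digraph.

{A, B, C, D, E, F, G, H, I, J} are all mutually reachable — one SCC of size 10.
That gives 1 strongly connected component.

1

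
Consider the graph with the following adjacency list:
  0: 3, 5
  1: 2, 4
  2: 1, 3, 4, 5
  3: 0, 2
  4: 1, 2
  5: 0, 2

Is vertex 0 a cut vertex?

Deleting 0 leaves 1 component (was 1) (its neighbors 3, 5 remain connected to each other), so 0 is not a cut vertex.

No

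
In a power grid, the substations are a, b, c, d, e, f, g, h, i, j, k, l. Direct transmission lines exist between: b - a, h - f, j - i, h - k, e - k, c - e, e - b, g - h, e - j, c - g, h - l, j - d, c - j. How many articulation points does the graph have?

4

Removing b increases the component count from 1 to 2, so b is a cut vertex.
Removing e increases the component count from 1 to 2, so e is a cut vertex.
Removing h increases the component count from 1 to 3, so h is a cut vertex.
Likewise j is a cut vertex.
By contrast removing i leaves 1 component; it is not a cut vertex. No other vertex is a cut vertex either.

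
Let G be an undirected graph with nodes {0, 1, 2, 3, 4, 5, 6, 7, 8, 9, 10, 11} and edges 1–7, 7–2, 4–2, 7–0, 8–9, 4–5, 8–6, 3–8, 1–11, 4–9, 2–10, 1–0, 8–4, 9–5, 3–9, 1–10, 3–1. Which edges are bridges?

1-11, 6-8

The edges on the cycle 3-8-4-5-9-3 are not bridges since each lies on that cycle.
But removing 6–8 disconnects 6 from 8; removing 1–11 disconnects 1 from 11 — these are bridges.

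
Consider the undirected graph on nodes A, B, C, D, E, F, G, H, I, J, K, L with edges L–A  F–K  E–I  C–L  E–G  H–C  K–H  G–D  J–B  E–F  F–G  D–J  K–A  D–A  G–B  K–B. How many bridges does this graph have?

The edges on the cycle K-H-C-L-A-K are not bridges since each lies on that cycle.
But removing I–E disconnects I from E — this is a bridge.

1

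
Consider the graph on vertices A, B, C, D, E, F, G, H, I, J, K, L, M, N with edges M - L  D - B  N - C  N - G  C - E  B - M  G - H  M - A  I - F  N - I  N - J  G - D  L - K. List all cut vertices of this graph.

Removing B increases the component count from 1 to 2, so B is a cut vertex.
Removing C increases the component count from 1 to 2, so C is a cut vertex.
Removing D increases the component count from 1 to 2, so D is a cut vertex.
Likewise G, I, L, M, N are cut vertices.
By contrast removing E leaves 1 component; it is not a cut vertex. No other vertex is a cut vertex either.

B, C, D, G, I, L, M, N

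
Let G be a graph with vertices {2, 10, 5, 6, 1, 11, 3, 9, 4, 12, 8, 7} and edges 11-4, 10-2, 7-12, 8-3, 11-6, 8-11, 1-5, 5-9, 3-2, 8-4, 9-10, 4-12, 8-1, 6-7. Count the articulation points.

1

Removing 8 increases the component count from 1 to 2, so 8 is a cut vertex.
By contrast removing 1 leaves 1 component; it is not a cut vertex. No other vertex is a cut vertex either.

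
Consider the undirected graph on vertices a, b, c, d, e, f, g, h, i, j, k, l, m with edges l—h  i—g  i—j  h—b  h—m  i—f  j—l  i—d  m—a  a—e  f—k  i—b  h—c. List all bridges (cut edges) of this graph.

The edges on the cycle i-j-l-h-b-i are not bridges since each lies on that cycle.
But removing k—f disconnects k from f; removing a—m disconnects a from m; removing h—c disconnects h from c; removing i—d disconnects i from d — these are bridges.
In total 8 edges are bridges.

a-e, a-m, c-h, d-i, f-i, f-k, g-i, h-m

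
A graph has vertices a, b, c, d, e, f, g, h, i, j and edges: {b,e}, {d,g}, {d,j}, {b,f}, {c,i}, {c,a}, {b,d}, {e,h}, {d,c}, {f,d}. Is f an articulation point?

Deleting f leaves 1 component (was 1) (its neighbors b, d remain connected to each other), so f is not a cut vertex.

No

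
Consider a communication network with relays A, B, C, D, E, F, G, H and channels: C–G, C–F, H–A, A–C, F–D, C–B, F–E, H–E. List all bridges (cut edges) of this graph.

The edges on the cycle H-A-C-F-E-H are not bridges since each lies on that cycle.
But removing C–B disconnects C from B; removing F–D disconnects F from D; removing C–G disconnects C from G — these are bridges.

B-C, C-G, D-F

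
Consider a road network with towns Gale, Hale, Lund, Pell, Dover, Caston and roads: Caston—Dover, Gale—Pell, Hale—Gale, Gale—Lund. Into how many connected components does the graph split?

2

Starting from Dover we can reach Dover, Caston. That is one component of size 2.
Starting from Gale we can reach Gale, Hale, Lund, Pell. That is one component of size 4.
Total: 2 components.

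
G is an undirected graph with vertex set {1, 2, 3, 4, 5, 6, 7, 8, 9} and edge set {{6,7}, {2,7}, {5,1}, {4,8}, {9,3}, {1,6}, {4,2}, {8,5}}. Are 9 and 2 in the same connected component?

The component containing 9 is {3, 9}, and 2 is not in it.

No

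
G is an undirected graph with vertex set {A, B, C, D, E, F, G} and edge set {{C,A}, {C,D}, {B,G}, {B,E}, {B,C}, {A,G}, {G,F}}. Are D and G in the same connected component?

From D we can reach A, B, C, D, E, F, G, which includes G.

Yes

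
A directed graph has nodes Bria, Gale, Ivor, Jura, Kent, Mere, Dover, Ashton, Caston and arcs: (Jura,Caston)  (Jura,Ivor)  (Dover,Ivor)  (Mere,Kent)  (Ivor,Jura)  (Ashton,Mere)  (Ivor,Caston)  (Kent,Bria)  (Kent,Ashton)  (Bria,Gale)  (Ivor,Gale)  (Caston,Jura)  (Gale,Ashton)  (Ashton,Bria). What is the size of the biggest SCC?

{Bria, Gale, Kent, Mere, Ashton} are all mutually reachable — one SCC of size 5.
{Ivor, Jura, Caston} are all mutually reachable — one SCC of size 3.
{Dover} is an SCC by itself.
The largest has 5 vertices.

5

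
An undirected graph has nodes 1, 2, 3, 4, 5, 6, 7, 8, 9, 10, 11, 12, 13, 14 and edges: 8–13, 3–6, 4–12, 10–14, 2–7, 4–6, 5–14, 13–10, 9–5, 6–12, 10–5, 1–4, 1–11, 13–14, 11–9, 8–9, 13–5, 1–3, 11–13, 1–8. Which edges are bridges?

2-7

The edges on the cycle 1-3-6-12-4-1 are not bridges since each lies on that cycle.
But removing 2–7 disconnects 2 from 7 — this is a bridge.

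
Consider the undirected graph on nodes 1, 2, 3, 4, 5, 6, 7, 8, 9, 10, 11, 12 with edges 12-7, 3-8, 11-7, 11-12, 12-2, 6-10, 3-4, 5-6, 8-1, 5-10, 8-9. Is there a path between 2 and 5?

No

The component containing 2 is {2, 7, 11, 12}, and 5 is not in it.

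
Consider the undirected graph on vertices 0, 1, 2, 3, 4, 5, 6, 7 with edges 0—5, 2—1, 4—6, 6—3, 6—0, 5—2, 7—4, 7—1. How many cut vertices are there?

Removing 6 increases the component count from 1 to 2, so 6 is a cut vertex.
By contrast removing 7 leaves 1 component; it is not a cut vertex. No other vertex is a cut vertex either.

1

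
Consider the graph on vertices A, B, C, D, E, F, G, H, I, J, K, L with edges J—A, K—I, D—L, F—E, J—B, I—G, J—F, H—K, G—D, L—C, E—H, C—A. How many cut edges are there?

The edges on the cycle J-F-E-H-K-I-G-D-L-C-A-J are not bridges since each lies on that cycle.
But removing J—B disconnects J from B — this is a bridge.

1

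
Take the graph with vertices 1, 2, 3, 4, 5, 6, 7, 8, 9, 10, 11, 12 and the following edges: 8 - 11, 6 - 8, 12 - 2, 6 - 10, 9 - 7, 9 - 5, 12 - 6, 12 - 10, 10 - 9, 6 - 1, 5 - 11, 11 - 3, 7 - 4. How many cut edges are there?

The edges on the cycle 6-10-9-5-11-8-6 are not bridges since each lies on that cycle.
But removing 7 - 4 disconnects 7 from 4; removing 11 - 3 disconnects 11 from 3; removing 1 - 6 disconnects 1 from 6; removing 12 - 2 disconnects 12 from 2 — these are bridges.
In total 5 edges are bridges.

5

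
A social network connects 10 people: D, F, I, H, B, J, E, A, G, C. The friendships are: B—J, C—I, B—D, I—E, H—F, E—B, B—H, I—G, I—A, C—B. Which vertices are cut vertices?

B, H, I

Removing B increases the component count from 1 to 4, so B is a cut vertex.
Removing H increases the component count from 1 to 2, so H is a cut vertex.
Removing I increases the component count from 1 to 3, so I is a cut vertex.
By contrast removing A leaves 1 component; it is not a cut vertex. No other vertex is a cut vertex either.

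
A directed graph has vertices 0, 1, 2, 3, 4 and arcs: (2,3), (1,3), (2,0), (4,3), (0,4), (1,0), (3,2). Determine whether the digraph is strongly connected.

There is no directed path from 2 to 1, so the graph is not strongly connected.

No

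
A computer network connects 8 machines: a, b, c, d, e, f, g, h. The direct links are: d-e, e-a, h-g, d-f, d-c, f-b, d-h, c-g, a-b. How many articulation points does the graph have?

1

Removing d increases the component count from 1 to 2, so d is a cut vertex.
By contrast removing f leaves 1 component; it is not a cut vertex. No other vertex is a cut vertex either.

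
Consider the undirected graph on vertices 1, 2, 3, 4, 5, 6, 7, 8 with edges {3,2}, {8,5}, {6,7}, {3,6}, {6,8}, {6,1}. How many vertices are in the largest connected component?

4 is isolated — a component by itself.
Starting from 1 we can reach 1, 2, 3, 5, 6, 7, 8. That is one component of size 7.
The largest has 7 vertices.

7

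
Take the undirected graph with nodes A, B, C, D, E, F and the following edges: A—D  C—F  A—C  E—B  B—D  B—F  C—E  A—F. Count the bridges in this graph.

0

The edges on the cycle C-E-B-F-C are not bridges since each lies on that cycle.
Every edge lies on some cycle, so there are no bridges.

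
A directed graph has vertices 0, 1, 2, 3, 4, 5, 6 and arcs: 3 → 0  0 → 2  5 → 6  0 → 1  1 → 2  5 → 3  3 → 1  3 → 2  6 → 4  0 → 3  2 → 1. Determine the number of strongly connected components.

{1, 2} are all mutually reachable — one SCC of size 2.
{0, 3} are all mutually reachable — one SCC of size 2.
{6} is an SCC by itself.
{4} is an SCC by itself.
{5} is an SCC by itself.
That gives 5 strongly connected components.

5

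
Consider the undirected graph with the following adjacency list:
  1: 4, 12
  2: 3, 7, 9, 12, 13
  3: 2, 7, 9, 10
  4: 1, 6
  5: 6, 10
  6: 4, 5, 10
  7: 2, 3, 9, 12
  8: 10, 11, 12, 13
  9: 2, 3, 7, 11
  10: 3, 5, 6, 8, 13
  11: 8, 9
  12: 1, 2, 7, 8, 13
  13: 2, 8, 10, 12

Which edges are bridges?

none

The edges on the cycle 8-13-12-1-4-6-10-8 are not bridges since each lies on that cycle.
Every edge lies on some cycle, so there are no bridges.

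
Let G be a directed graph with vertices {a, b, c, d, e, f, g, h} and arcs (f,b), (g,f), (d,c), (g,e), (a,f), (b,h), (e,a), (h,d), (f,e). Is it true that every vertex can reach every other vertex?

No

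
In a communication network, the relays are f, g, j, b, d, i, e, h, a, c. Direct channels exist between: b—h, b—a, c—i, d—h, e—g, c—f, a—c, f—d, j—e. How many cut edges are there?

3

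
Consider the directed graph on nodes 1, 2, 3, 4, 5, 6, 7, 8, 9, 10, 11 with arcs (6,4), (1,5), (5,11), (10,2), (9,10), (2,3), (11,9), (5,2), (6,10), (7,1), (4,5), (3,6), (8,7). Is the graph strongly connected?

No

There is no directed path from 4 to 7, so the graph is not strongly connected.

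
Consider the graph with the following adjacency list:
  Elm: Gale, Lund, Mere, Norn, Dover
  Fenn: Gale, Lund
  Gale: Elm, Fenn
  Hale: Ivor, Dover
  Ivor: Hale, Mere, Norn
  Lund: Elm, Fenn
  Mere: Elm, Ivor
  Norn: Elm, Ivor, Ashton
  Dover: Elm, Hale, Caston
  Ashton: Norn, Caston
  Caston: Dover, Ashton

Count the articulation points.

1

Removing Elm increases the component count from 1 to 2, so Elm is a cut vertex.
By contrast removing Caston leaves 1 component; it is not a cut vertex. No other vertex is a cut vertex either.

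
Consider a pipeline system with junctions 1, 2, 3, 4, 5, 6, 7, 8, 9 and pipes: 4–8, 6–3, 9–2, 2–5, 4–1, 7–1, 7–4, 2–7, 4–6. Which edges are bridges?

2-5, 2-7, 2-9, 3-6, 4-6, 4-8

The edges on the cycle 7-4-1-7 are not bridges since each lies on that cycle.
But removing 2–5 disconnects 2 from 5; removing 2–9 disconnects 2 from 9; removing 3–6 disconnects 3 from 6; removing 2–7 disconnects 2 from 7 — these are bridges.
In total 6 edges are bridges.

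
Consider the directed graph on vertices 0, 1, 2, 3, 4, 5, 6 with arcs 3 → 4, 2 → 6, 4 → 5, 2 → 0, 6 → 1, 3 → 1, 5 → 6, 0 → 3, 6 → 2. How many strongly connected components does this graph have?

{0, 2, 3, 4, 5, 6} are all mutually reachable — one SCC of size 6.
{1} is an SCC by itself.
That gives 2 strongly connected components.

2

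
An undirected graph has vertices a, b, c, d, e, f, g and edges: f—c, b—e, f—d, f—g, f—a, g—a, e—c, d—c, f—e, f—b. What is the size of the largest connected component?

Starting from a we can reach a, b, c, d, e, f, g. That is one component of size 7.
The largest has 7 vertices.

7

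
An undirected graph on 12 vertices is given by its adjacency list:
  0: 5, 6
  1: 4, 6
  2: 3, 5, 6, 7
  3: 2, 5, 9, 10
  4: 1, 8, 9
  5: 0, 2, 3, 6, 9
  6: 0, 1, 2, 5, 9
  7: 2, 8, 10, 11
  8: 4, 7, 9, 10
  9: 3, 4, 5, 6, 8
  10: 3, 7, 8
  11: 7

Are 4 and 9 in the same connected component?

Yes

From 4 we can reach 0, 1, 2, 3, 4, 5, 6, 7, 8, 9, 10, 11, which includes 9.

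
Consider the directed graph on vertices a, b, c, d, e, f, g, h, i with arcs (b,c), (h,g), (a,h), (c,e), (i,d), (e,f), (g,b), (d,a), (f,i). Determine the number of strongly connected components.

1

{a, b, c, d, e, f, g, h, i} are all mutually reachable — one SCC of size 9.
That gives 1 strongly connected component.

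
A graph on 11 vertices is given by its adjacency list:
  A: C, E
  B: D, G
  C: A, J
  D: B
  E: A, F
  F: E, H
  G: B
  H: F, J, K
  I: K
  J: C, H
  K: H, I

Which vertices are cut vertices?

B, H, K

Removing B increases the component count from 2 to 3, so B is a cut vertex.
Removing H increases the component count from 2 to 3, so H is a cut vertex.
Removing K increases the component count from 2 to 3, so K is a cut vertex.
By contrast removing G leaves 2 components; it is not a cut vertex. No other vertex is a cut vertex either.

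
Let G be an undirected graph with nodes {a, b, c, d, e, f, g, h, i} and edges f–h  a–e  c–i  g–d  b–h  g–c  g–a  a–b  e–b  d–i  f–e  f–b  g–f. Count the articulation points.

Removing g increases the component count from 1 to 2, so g is a cut vertex.
By contrast removing c leaves 1 component; it is not a cut vertex. No other vertex is a cut vertex either.

1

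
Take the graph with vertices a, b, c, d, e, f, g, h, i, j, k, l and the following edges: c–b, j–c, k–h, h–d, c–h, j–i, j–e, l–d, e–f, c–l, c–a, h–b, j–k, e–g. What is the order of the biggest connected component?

12

Starting from a we can reach a, b, c, d, e, f, g, h, i, j, k, l. That is one component of size 12.
The largest has 12 vertices.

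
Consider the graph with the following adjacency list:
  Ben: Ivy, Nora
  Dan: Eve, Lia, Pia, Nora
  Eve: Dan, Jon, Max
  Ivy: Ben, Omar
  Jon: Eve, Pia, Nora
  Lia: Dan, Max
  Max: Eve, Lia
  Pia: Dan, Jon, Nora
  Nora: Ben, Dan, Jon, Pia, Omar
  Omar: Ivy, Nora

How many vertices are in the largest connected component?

10

Starting from Ben we can reach Ben, Dan, Eve, Ivy, Jon, Lia, Max, Pia, Nora, Omar. That is one component of size 10.
The largest has 10 vertices.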